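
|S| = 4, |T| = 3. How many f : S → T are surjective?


n = |S| = 4, k = |T| = 3. Surjections via inclusion-exclusion:
S(n,k) = Σ(-1)^i × C(k,i) × (k-i)^n, i=0 to k
i=0: (-1)^0×C(3,0)×3^4 = 81
i=1: (-1)^1×C(3,1)×2^4 = -48
i=2: (-1)^2×C(3,2)×1^4 = 3
i=3: (-1)^3×C(3,3)×0^4 = 0
Total = 36

Number of surjections = 36


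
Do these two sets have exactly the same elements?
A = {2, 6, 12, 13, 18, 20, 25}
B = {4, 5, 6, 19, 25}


Two sets are equal iff they have exactly the same elements.
A = {2, 6, 12, 13, 18, 20, 25}
B = {4, 5, 6, 19, 25}
Differences: {2, 4, 5, 12, 13, 18, 19, 20}
A ≠ B

No, A ≠ B


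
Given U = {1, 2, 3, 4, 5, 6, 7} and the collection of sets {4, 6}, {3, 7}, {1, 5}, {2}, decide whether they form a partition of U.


A partition requires: (1) non-empty parts, (2) pairwise disjoint, (3) union = U
Parts: {4, 6}, {3, 7}, {1, 5}, {2}
Union of parts: {1, 2, 3, 4, 5, 6, 7}
U = {1, 2, 3, 4, 5, 6, 7}
All non-empty? True
Pairwise disjoint? True
Covers U? True

Yes, valid partition


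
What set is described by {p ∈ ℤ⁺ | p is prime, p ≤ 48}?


Checking each candidate:
Condition: primes ≤ 48
Result = {2, 3, 5, 7, 11, 13, 17, 19, 23, 29, 31, 37, 41, 43, 47}

{2, 3, 5, 7, 11, 13, 17, 19, 23, 29, 31, 37, 41, 43, 47}


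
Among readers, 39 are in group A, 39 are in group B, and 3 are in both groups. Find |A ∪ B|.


|A ∪ B| = |A| + |B| - |A ∩ B|
= 39 + 39 - 3
= 75

|A ∪ B| = 75


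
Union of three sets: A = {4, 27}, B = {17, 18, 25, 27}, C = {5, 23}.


A ∪ B = {4, 17, 18, 25, 27}
(A ∪ B) ∪ C = {4, 5, 17, 18, 23, 25, 27}

A ∪ B ∪ C = {4, 5, 17, 18, 23, 25, 27}


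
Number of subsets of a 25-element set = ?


Number of subsets = 2^n
= 2^25
= 33554432

|P(A)| = 33554432


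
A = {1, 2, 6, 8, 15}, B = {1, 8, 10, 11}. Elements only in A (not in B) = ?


A = {1, 2, 6, 8, 15}
B = {1, 8, 10, 11}
Region: only in A (not in B)
Elements: {2, 6, 15}

Elements only in A (not in B): {2, 6, 15}


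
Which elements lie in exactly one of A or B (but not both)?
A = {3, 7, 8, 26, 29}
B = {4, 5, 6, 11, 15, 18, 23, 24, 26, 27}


A △ B = (A \ B) ∪ (B \ A) = elements in exactly one of A or B
A \ B = {3, 7, 8, 29}
B \ A = {4, 5, 6, 11, 15, 18, 23, 24, 27}
A △ B = {3, 4, 5, 6, 7, 8, 11, 15, 18, 23, 24, 27, 29}

A △ B = {3, 4, 5, 6, 7, 8, 11, 15, 18, 23, 24, 27, 29}


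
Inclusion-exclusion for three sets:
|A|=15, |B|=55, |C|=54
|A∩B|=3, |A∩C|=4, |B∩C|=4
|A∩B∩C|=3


|A∪B∪C| = |A|+|B|+|C| - |A∩B|-|A∩C|-|B∩C| + |A∩B∩C|
= 15+55+54 - 3-4-4 + 3
= 124 - 11 + 3
= 116

|A ∪ B ∪ C| = 116


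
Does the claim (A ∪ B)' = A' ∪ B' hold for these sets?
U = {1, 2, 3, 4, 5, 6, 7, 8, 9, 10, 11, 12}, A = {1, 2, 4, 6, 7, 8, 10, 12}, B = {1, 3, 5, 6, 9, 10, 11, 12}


LHS: A ∪ B = {1, 2, 3, 4, 5, 6, 7, 8, 9, 10, 11, 12}
(A ∪ B)' = U \ (A ∪ B) = ∅
A' = {3, 5, 9, 11}, B' = {2, 4, 7, 8}
Claimed RHS: A' ∪ B' = {2, 3, 4, 5, 7, 8, 9, 11}
Identity is INVALID: LHS = ∅ but the RHS claimed here equals {2, 3, 4, 5, 7, 8, 9, 11}. The correct form is (A ∪ B)' = A' ∩ B'.

Identity is invalid: (A ∪ B)' = ∅ but A' ∪ B' = {2, 3, 4, 5, 7, 8, 9, 11}. The correct De Morgan law is (A ∪ B)' = A' ∩ B'.


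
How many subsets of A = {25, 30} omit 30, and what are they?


A subset of A that omits 30 is a subset of A \ {30}, so there are 2^(n-1) = 2^1 = 2 of them.
Subsets excluding 30: ∅, {25}

Subsets excluding 30 (2 total): ∅, {25}


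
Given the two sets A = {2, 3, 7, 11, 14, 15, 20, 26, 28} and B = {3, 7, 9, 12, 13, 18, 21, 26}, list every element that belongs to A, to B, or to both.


A ∪ B = all elements in A or B (or both)
A = {2, 3, 7, 11, 14, 15, 20, 26, 28}
B = {3, 7, 9, 12, 13, 18, 21, 26}
A ∪ B = {2, 3, 7, 9, 11, 12, 13, 14, 15, 18, 20, 21, 26, 28}

A ∪ B = {2, 3, 7, 9, 11, 12, 13, 14, 15, 18, 20, 21, 26, 28}


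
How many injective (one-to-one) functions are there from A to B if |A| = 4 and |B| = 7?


An injection sends each of |A| = 4 inputs to a distinct output in B.
# injections = |B|·(|B|-1)·…·(|B|-|A|+1) = 7! / (7 - 4)!
= 7 × 6 × 5 × 4
= 840

Number of injections = 840


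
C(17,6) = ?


C(n,k) = n! / (k!(n-k)!)
C(17,6) = 17! / (6!11!)
= 12376

C(17,6) = 12376


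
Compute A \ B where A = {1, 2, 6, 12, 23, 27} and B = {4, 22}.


A \ B = elements in A but not in B
A = {1, 2, 6, 12, 23, 27}
B = {4, 22}
Remove from A any elements in B
A \ B = {1, 2, 6, 12, 23, 27}

A \ B = {1, 2, 6, 12, 23, 27}


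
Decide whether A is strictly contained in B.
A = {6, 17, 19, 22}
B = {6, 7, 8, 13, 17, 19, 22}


A ⊂ B requires: A ⊆ B AND A ≠ B.
A ⊆ B? Yes
A = B? No
A ⊂ B: Yes (A is a proper subset of B)

Yes, A ⊂ B


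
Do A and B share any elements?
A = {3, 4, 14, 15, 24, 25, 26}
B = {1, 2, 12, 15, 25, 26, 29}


Disjoint means A ∩ B = ∅.
A ∩ B = {15, 25, 26}
A ∩ B ≠ ∅, so A and B are NOT disjoint.

Yes — A and B share the element(s) of A ∩ B = {15, 25, 26}, so they are not disjoint


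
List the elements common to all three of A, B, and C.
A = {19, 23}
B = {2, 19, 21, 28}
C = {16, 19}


A ∩ B = {19}
(A ∩ B) ∩ C = {19}

A ∩ B ∩ C = {19}


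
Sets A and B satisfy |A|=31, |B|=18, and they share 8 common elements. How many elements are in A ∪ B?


|A ∪ B| = |A| + |B| - |A ∩ B|
= 31 + 18 - 8
= 41

|A ∪ B| = 41


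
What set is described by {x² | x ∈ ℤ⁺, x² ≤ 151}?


Checking each candidate:
Condition: positive perfect squares ≤ 151
Result = {1, 4, 9, 16, 25, 36, 49, 64, 81, 100, 121, 144}

{1, 4, 9, 16, 25, 36, 49, 64, 81, 100, 121, 144}


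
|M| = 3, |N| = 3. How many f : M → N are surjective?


n = |M| = 3, k = |N| = 3. Surjections via inclusion-exclusion:
S(n,k) = Σ(-1)^i × C(k,i) × (k-i)^n, i=0 to k
i=0: (-1)^0×C(3,0)×3^3 = 27
i=1: (-1)^1×C(3,1)×2^3 = -24
i=2: (-1)^2×C(3,2)×1^3 = 3
i=3: (-1)^3×C(3,3)×0^3 = 0
Total = 6

Number of surjections = 6


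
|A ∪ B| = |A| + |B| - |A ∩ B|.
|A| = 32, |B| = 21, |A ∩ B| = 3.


|A ∪ B| = |A| + |B| - |A ∩ B|
= 32 + 21 - 3
= 50

|A ∪ B| = 50


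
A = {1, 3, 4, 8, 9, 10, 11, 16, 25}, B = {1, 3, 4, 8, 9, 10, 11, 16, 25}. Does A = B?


Two sets are equal iff they have exactly the same elements.
A = {1, 3, 4, 8, 9, 10, 11, 16, 25}
B = {1, 3, 4, 8, 9, 10, 11, 16, 25}
Same elements → A = B

Yes, A = B


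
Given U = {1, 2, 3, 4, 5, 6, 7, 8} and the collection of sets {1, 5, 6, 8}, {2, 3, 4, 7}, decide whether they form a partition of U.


A partition requires: (1) non-empty parts, (2) pairwise disjoint, (3) union = U
Parts: {1, 5, 6, 8}, {2, 3, 4, 7}
Union of parts: {1, 2, 3, 4, 5, 6, 7, 8}
U = {1, 2, 3, 4, 5, 6, 7, 8}
All non-empty? True
Pairwise disjoint? True
Covers U? True

Yes, valid partition


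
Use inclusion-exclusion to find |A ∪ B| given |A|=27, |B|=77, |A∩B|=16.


|A ∪ B| = |A| + |B| - |A ∩ B|
= 27 + 77 - 16
= 88

|A ∪ B| = 88


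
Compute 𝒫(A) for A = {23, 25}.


|A| = 2, so |P(A)| = 2^2 = 4
Enumerate subsets by cardinality (0 to 2):
∅, {23}, {25}, {23, 25}

P(A) has 4 subsets: ∅, {23}, {25}, {23, 25}


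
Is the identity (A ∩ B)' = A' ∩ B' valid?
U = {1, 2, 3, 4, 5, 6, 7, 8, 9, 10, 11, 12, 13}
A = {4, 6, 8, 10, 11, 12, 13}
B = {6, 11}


LHS: A ∩ B = {6, 11}
(A ∩ B)' = U \ (A ∩ B) = {1, 2, 3, 4, 5, 7, 8, 9, 10, 12, 13}
A' = {1, 2, 3, 5, 7, 9}, B' = {1, 2, 3, 4, 5, 7, 8, 9, 10, 12, 13}
Claimed RHS: A' ∩ B' = {1, 2, 3, 5, 7, 9}
Identity is INVALID: LHS = {1, 2, 3, 4, 5, 7, 8, 9, 10, 12, 13} but the RHS claimed here equals {1, 2, 3, 5, 7, 9}. The correct form is (A ∩ B)' = A' ∪ B'.

Identity is invalid: (A ∩ B)' = {1, 2, 3, 4, 5, 7, 8, 9, 10, 12, 13} but A' ∩ B' = {1, 2, 3, 5, 7, 9}. The correct De Morgan law is (A ∩ B)' = A' ∪ B'.


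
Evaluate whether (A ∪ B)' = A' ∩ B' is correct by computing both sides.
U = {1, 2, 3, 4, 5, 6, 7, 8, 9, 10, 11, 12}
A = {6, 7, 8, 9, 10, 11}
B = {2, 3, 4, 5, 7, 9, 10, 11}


LHS: A ∪ B = {2, 3, 4, 5, 6, 7, 8, 9, 10, 11}
(A ∪ B)' = U \ (A ∪ B) = {1, 12}
A' = {1, 2, 3, 4, 5, 12}, B' = {1, 6, 8, 12}
Claimed RHS: A' ∩ B' = {1, 12}
Identity is VALID: LHS = RHS = {1, 12} ✓

Identity is valid. (A ∪ B)' = A' ∩ B' = {1, 12}


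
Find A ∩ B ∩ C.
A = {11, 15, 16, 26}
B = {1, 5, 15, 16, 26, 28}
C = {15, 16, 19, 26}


A ∩ B = {15, 16, 26}
(A ∩ B) ∩ C = {15, 16, 26}

A ∩ B ∩ C = {15, 16, 26}


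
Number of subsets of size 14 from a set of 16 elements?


C(n,k) = n! / (k!(n-k)!)
C(16,14) = 16! / (14!2!)
= 120

C(16,14) = 120


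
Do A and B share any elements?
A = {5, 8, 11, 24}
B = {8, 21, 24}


Disjoint means A ∩ B = ∅.
A ∩ B = {8, 24}
A ∩ B ≠ ∅, so A and B are NOT disjoint.

Yes — A and B share the element(s) of A ∩ B = {8, 24}, so they are not disjoint


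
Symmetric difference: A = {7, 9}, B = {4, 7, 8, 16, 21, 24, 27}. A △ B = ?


A △ B = (A \ B) ∪ (B \ A) = elements in exactly one of A or B
A \ B = {9}
B \ A = {4, 8, 16, 21, 24, 27}
A △ B = {4, 8, 9, 16, 21, 24, 27}

A △ B = {4, 8, 9, 16, 21, 24, 27}


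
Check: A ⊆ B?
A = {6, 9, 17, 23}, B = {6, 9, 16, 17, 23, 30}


A ⊆ B means every element of A is in B.
All elements of A are in B.
So A ⊆ B.

Yes, A ⊆ B


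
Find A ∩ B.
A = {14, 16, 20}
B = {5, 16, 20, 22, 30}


A ∩ B = elements in both A and B
A = {14, 16, 20}
B = {5, 16, 20, 22, 30}
A ∩ B = {16, 20}

A ∩ B = {16, 20}


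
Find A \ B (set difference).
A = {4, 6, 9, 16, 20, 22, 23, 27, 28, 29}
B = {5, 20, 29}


A \ B = elements in A but not in B
A = {4, 6, 9, 16, 20, 22, 23, 27, 28, 29}
B = {5, 20, 29}
Remove from A any elements in B
A \ B = {4, 6, 9, 16, 22, 23, 27, 28}

A \ B = {4, 6, 9, 16, 22, 23, 27, 28}


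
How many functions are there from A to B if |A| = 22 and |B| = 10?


Each of |A| = 22 inputs maps to any of |B| = 10 outputs.
# functions = |B|^|A| = 10^22
= 10000000000000000000000

Number of functions = 10000000000000000000000


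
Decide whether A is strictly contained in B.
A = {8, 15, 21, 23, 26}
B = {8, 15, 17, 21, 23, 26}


A ⊂ B requires: A ⊆ B AND A ≠ B.
A ⊆ B? Yes
A = B? No
A ⊂ B: Yes (A is a proper subset of B)

Yes, A ⊂ B


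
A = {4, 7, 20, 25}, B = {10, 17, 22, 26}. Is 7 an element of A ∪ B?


A = {4, 7, 20, 25}, B = {10, 17, 22, 26}
A ∪ B = all elements in A or B
A ∪ B = {4, 7, 10, 17, 20, 22, 25, 26}
Checking if 7 ∈ A ∪ B
7 is in A ∪ B → True

7 ∈ A ∪ B


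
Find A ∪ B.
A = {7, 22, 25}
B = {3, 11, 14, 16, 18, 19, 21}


A ∪ B = all elements in A or B (or both)
A = {7, 22, 25}
B = {3, 11, 14, 16, 18, 19, 21}
A ∪ B = {3, 7, 11, 14, 16, 18, 19, 21, 22, 25}

A ∪ B = {3, 7, 11, 14, 16, 18, 19, 21, 22, 25}


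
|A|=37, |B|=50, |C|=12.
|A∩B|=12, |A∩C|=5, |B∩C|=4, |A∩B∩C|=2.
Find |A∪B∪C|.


|A∪B∪C| = |A|+|B|+|C| - |A∩B|-|A∩C|-|B∩C| + |A∩B∩C|
= 37+50+12 - 12-5-4 + 2
= 99 - 21 + 2
= 80

|A ∪ B ∪ C| = 80


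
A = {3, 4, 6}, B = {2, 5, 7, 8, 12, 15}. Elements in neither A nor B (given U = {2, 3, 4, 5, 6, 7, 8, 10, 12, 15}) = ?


A = {3, 4, 6}
B = {2, 5, 7, 8, 12, 15}
Region: in neither A nor B (given U = {2, 3, 4, 5, 6, 7, 8, 10, 12, 15})
Elements: {10}

Elements in neither A nor B (given U = {2, 3, 4, 5, 6, 7, 8, 10, 12, 15}): {10}


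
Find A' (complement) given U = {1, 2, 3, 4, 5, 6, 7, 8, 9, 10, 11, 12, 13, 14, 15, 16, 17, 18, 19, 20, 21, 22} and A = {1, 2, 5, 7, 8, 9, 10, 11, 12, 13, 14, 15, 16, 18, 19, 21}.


Aᶜ = U \ A = elements in U but not in A
U = {1, 2, 3, 4, 5, 6, 7, 8, 9, 10, 11, 12, 13, 14, 15, 16, 17, 18, 19, 20, 21, 22}
A = {1, 2, 5, 7, 8, 9, 10, 11, 12, 13, 14, 15, 16, 18, 19, 21}
Aᶜ = {3, 4, 6, 17, 20, 22}

Aᶜ = {3, 4, 6, 17, 20, 22}


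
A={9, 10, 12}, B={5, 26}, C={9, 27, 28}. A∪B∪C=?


A ∪ B = {5, 9, 10, 12, 26}
(A ∪ B) ∪ C = {5, 9, 10, 12, 26, 27, 28}

A ∪ B ∪ C = {5, 9, 10, 12, 26, 27, 28}


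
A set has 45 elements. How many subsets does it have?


Number of subsets = 2^n
= 2^45
= 35184372088832

|P(A)| = 35184372088832


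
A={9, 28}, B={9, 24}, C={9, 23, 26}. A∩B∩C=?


A ∩ B = {9}
(A ∩ B) ∩ C = {9}

A ∩ B ∩ C = {9}


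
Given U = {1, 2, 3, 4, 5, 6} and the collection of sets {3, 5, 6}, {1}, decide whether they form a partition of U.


A partition requires: (1) non-empty parts, (2) pairwise disjoint, (3) union = U
Parts: {3, 5, 6}, {1}
Union of parts: {1, 3, 5, 6}
U = {1, 2, 3, 4, 5, 6}
All non-empty? True
Pairwise disjoint? True
Covers U? False

No, not a valid partition


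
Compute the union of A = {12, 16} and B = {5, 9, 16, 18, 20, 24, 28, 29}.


A ∪ B = all elements in A or B (or both)
A = {12, 16}
B = {5, 9, 16, 18, 20, 24, 28, 29}
A ∪ B = {5, 9, 12, 16, 18, 20, 24, 28, 29}

A ∪ B = {5, 9, 12, 16, 18, 20, 24, 28, 29}


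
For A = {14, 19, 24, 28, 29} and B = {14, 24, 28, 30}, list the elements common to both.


A ∩ B = elements in both A and B
A = {14, 19, 24, 28, 29}
B = {14, 24, 28, 30}
A ∩ B = {14, 24, 28}

A ∩ B = {14, 24, 28}


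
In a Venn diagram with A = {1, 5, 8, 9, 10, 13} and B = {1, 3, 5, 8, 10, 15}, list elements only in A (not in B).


A = {1, 5, 8, 9, 10, 13}
B = {1, 3, 5, 8, 10, 15}
Region: only in A (not in B)
Elements: {9, 13}

Elements only in A (not in B): {9, 13}


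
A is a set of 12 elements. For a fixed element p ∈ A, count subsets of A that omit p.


Subsets of A avoiding p are subsets of A \ {p}, which has 11 elements.
Count = 2^(n-1) = 2^11
= 2048

Number of subsets avoiding p = 2048


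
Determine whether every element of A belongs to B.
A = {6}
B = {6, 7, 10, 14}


A ⊆ B means every element of A is in B.
All elements of A are in B.
So A ⊆ B.

Yes, A ⊆ B


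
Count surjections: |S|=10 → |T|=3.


n = |S| = 10, k = |T| = 3. Surjections via inclusion-exclusion:
S(n,k) = Σ(-1)^i × C(k,i) × (k-i)^n, i=0 to k
i=0: (-1)^0×C(3,0)×3^10 = 59049
i=1: (-1)^1×C(3,1)×2^10 = -3072
i=2: (-1)^2×C(3,2)×1^10 = 3
i=3: (-1)^3×C(3,3)×0^10 = 0
Total = 55980

Number of surjections = 55980


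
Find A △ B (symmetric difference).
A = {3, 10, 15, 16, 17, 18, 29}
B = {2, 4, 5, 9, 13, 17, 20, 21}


A △ B = (A \ B) ∪ (B \ A) = elements in exactly one of A or B
A \ B = {3, 10, 15, 16, 18, 29}
B \ A = {2, 4, 5, 9, 13, 20, 21}
A △ B = {2, 3, 4, 5, 9, 10, 13, 15, 16, 18, 20, 21, 29}

A △ B = {2, 3, 4, 5, 9, 10, 13, 15, 16, 18, 20, 21, 29}


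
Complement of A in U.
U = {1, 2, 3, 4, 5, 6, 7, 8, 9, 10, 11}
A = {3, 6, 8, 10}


Aᶜ = U \ A = elements in U but not in A
U = {1, 2, 3, 4, 5, 6, 7, 8, 9, 10, 11}
A = {3, 6, 8, 10}
Aᶜ = {1, 2, 4, 5, 7, 9, 11}

Aᶜ = {1, 2, 4, 5, 7, 9, 11}


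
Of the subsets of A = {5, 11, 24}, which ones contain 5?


A subset of A contains 5 iff the remaining 2 elements form any subset of A \ {5}.
Count: 2^(n-1) = 2^2 = 4
Subsets containing 5: {5}, {5, 11}, {5, 24}, {5, 11, 24}

Subsets containing 5 (4 total): {5}, {5, 11}, {5, 24}, {5, 11, 24}


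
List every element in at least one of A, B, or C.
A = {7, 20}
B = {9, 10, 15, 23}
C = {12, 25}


A ∪ B = {7, 9, 10, 15, 20, 23}
(A ∪ B) ∪ C = {7, 9, 10, 12, 15, 20, 23, 25}

A ∪ B ∪ C = {7, 9, 10, 12, 15, 20, 23, 25}


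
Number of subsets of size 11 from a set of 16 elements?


C(n,k) = n! / (k!(n-k)!)
C(16,11) = 16! / (11!5!)
= 4368

C(16,11) = 4368


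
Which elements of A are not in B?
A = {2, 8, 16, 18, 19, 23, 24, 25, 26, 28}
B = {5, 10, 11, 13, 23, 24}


A \ B = elements in A but not in B
A = {2, 8, 16, 18, 19, 23, 24, 25, 26, 28}
B = {5, 10, 11, 13, 23, 24}
Remove from A any elements in B
A \ B = {2, 8, 16, 18, 19, 25, 26, 28}

A \ B = {2, 8, 16, 18, 19, 25, 26, 28}


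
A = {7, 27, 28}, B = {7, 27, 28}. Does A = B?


Two sets are equal iff they have exactly the same elements.
A = {7, 27, 28}
B = {7, 27, 28}
Same elements → A = B

Yes, A = B


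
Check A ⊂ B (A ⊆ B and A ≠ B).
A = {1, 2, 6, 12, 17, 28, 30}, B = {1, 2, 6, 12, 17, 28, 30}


A ⊂ B requires: A ⊆ B AND A ≠ B.
A ⊆ B? Yes
A = B? Yes
A = B, so A is not a PROPER subset.

No, A is not a proper subset of B


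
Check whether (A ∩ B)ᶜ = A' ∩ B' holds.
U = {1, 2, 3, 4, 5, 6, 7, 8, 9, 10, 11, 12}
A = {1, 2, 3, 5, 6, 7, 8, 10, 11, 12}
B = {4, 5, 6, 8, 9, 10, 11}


LHS: A ∩ B = {5, 6, 8, 10, 11}
(A ∩ B)' = U \ (A ∩ B) = {1, 2, 3, 4, 7, 9, 12}
A' = {4, 9}, B' = {1, 2, 3, 7, 12}
Claimed RHS: A' ∩ B' = ∅
Identity is INVALID: LHS = {1, 2, 3, 4, 7, 9, 12} but the RHS claimed here equals ∅. The correct form is (A ∩ B)' = A' ∪ B'.

Identity is invalid: (A ∩ B)' = {1, 2, 3, 4, 7, 9, 12} but A' ∩ B' = ∅. The correct De Morgan law is (A ∩ B)' = A' ∪ B'.


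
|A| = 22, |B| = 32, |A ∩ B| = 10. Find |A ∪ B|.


|A ∪ B| = |A| + |B| - |A ∩ B|
= 22 + 32 - 10
= 44

|A ∪ B| = 44


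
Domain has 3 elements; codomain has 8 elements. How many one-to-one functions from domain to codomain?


An injection sends each of |A| = 3 inputs to a distinct output in B.
# injections = |B|·(|B|-1)·…·(|B|-|A|+1) = 8! / (8 - 3)!
= 8 × 7 × 6
= 336

Number of injections = 336


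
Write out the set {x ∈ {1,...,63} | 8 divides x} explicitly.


Checking each candidate:
Condition: multiples of 8 in {1,...,63}
Result = {8, 16, 24, 32, 40, 48, 56}

{8, 16, 24, 32, 40, 48, 56}


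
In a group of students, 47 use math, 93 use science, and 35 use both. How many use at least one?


|A ∪ B| = |A| + |B| - |A ∩ B|
= 47 + 93 - 35
= 105

|A ∪ B| = 105


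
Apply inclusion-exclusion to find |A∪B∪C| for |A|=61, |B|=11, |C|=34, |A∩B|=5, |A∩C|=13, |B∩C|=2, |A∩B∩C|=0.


|A∪B∪C| = |A|+|B|+|C| - |A∩B|-|A∩C|-|B∩C| + |A∩B∩C|
= 61+11+34 - 5-13-2 + 0
= 106 - 20 + 0
= 86

|A ∪ B ∪ C| = 86


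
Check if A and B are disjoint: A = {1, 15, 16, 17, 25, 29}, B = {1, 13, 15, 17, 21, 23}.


Disjoint means A ∩ B = ∅.
A ∩ B = {1, 15, 17}
A ∩ B ≠ ∅, so A and B are NOT disjoint.

No, A and B are not disjoint (A ∩ B = {1, 15, 17})


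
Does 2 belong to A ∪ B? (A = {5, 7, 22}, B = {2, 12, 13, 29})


A = {5, 7, 22}, B = {2, 12, 13, 29}
A ∪ B = all elements in A or B
A ∪ B = {2, 5, 7, 12, 13, 22, 29}
Checking if 2 ∈ A ∪ B
2 is in A ∪ B → True

2 ∈ A ∪ B


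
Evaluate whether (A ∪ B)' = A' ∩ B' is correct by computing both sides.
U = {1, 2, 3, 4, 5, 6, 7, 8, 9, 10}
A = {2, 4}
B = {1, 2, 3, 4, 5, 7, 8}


LHS: A ∪ B = {1, 2, 3, 4, 5, 7, 8}
(A ∪ B)' = U \ (A ∪ B) = {6, 9, 10}
A' = {1, 3, 5, 6, 7, 8, 9, 10}, B' = {6, 9, 10}
Claimed RHS: A' ∩ B' = {6, 9, 10}
Identity is VALID: LHS = RHS = {6, 9, 10} ✓

Identity is valid. (A ∪ B)' = A' ∩ B' = {6, 9, 10}


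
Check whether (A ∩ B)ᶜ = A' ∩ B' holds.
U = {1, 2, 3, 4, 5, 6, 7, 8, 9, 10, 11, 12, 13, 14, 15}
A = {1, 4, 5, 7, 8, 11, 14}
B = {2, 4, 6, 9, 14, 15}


LHS: A ∩ B = {4, 14}
(A ∩ B)' = U \ (A ∩ B) = {1, 2, 3, 5, 6, 7, 8, 9, 10, 11, 12, 13, 15}
A' = {2, 3, 6, 9, 10, 12, 13, 15}, B' = {1, 3, 5, 7, 8, 10, 11, 12, 13}
Claimed RHS: A' ∩ B' = {3, 10, 12, 13}
Identity is INVALID: LHS = {1, 2, 3, 5, 6, 7, 8, 9, 10, 11, 12, 13, 15} but the RHS claimed here equals {3, 10, 12, 13}. The correct form is (A ∩ B)' = A' ∪ B'.

Identity is invalid: (A ∩ B)' = {1, 2, 3, 5, 6, 7, 8, 9, 10, 11, 12, 13, 15} but A' ∩ B' = {3, 10, 12, 13}. The correct De Morgan law is (A ∩ B)' = A' ∪ B'.


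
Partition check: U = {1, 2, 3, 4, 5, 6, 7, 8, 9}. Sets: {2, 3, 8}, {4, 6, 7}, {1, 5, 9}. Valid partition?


A partition requires: (1) non-empty parts, (2) pairwise disjoint, (3) union = U
Parts: {2, 3, 8}, {4, 6, 7}, {1, 5, 9}
Union of parts: {1, 2, 3, 4, 5, 6, 7, 8, 9}
U = {1, 2, 3, 4, 5, 6, 7, 8, 9}
All non-empty? True
Pairwise disjoint? True
Covers U? True

Yes, valid partition


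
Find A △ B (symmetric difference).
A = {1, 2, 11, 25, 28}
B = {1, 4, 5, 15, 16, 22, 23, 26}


A △ B = (A \ B) ∪ (B \ A) = elements in exactly one of A or B
A \ B = {2, 11, 25, 28}
B \ A = {4, 5, 15, 16, 22, 23, 26}
A △ B = {2, 4, 5, 11, 15, 16, 22, 23, 25, 26, 28}

A △ B = {2, 4, 5, 11, 15, 16, 22, 23, 25, 26, 28}


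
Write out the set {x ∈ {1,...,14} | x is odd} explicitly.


Checking each candidate:
Condition: odd numbers in {1,...,14}
Result = {1, 3, 5, 7, 9, 11, 13}

{1, 3, 5, 7, 9, 11, 13}


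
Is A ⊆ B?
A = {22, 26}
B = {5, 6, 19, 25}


A ⊆ B means every element of A is in B.
Elements in A not in B: {22, 26}
So A ⊄ B.

No, A ⊄ B


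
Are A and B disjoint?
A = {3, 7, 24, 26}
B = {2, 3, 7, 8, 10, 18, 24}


Disjoint means A ∩ B = ∅.
A ∩ B = {3, 7, 24}
A ∩ B ≠ ∅, so A and B are NOT disjoint.

No, A and B are not disjoint (A ∩ B = {3, 7, 24})


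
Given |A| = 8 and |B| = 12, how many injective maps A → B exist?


An injection sends each of |A| = 8 inputs to a distinct output in B.
# injections = |B|·(|B|-1)·…·(|B|-|A|+1) = 12! / (12 - 8)!
= 12 × 11 × 10 × 9 × 8 × 7 × 6 × 5
= 19958400

Number of injections = 19958400


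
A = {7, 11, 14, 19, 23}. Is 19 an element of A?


A = {7, 11, 14, 19, 23}
Checking if 19 is in A
19 is in A → True

19 ∈ A


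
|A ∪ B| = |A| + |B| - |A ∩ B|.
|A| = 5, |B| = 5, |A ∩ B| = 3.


|A ∪ B| = |A| + |B| - |A ∩ B|
= 5 + 5 - 3
= 7

|A ∪ B| = 7


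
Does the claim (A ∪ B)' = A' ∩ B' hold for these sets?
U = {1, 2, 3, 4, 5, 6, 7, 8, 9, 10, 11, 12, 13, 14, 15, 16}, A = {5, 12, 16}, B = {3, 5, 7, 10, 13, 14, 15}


LHS: A ∪ B = {3, 5, 7, 10, 12, 13, 14, 15, 16}
(A ∪ B)' = U \ (A ∪ B) = {1, 2, 4, 6, 8, 9, 11}
A' = {1, 2, 3, 4, 6, 7, 8, 9, 10, 11, 13, 14, 15}, B' = {1, 2, 4, 6, 8, 9, 11, 12, 16}
Claimed RHS: A' ∩ B' = {1, 2, 4, 6, 8, 9, 11}
Identity is VALID: LHS = RHS = {1, 2, 4, 6, 8, 9, 11} ✓

Identity is valid. (A ∪ B)' = A' ∩ B' = {1, 2, 4, 6, 8, 9, 11}


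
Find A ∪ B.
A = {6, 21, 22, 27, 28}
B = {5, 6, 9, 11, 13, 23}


A ∪ B = all elements in A or B (or both)
A = {6, 21, 22, 27, 28}
B = {5, 6, 9, 11, 13, 23}
A ∪ B = {5, 6, 9, 11, 13, 21, 22, 23, 27, 28}

A ∪ B = {5, 6, 9, 11, 13, 21, 22, 23, 27, 28}


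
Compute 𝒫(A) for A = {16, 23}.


|A| = 2, so |P(A)| = 2^2 = 4
Enumerate subsets by cardinality (0 to 2):
∅, {16}, {23}, {16, 23}

P(A) has 4 subsets: ∅, {16}, {23}, {16, 23}


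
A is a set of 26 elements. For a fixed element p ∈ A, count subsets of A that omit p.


Subsets of A avoiding p are subsets of A \ {p}, which has 25 elements.
Count = 2^(n-1) = 2^25
= 33554432

Number of subsets avoiding p = 33554432


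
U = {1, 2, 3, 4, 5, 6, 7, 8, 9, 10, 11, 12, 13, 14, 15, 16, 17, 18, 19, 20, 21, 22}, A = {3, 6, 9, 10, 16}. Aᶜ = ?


Aᶜ = U \ A = elements in U but not in A
U = {1, 2, 3, 4, 5, 6, 7, 8, 9, 10, 11, 12, 13, 14, 15, 16, 17, 18, 19, 20, 21, 22}
A = {3, 6, 9, 10, 16}
Aᶜ = {1, 2, 4, 5, 7, 8, 11, 12, 13, 14, 15, 17, 18, 19, 20, 21, 22}

Aᶜ = {1, 2, 4, 5, 7, 8, 11, 12, 13, 14, 15, 17, 18, 19, 20, 21, 22}


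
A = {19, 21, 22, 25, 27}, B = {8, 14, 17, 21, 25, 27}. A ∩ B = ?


A ∩ B = elements in both A and B
A = {19, 21, 22, 25, 27}
B = {8, 14, 17, 21, 25, 27}
A ∩ B = {21, 25, 27}

A ∩ B = {21, 25, 27}


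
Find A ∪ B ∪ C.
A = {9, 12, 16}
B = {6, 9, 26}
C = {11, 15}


A ∪ B = {6, 9, 12, 16, 26}
(A ∪ B) ∪ C = {6, 9, 11, 12, 15, 16, 26}

A ∪ B ∪ C = {6, 9, 11, 12, 15, 16, 26}


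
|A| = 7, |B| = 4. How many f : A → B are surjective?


n = |A| = 7, k = |B| = 4. Surjections via inclusion-exclusion:
S(n,k) = Σ(-1)^i × C(k,i) × (k-i)^n, i=0 to k
i=0: (-1)^0×C(4,0)×4^7 = 16384
i=1: (-1)^1×C(4,1)×3^7 = -8748
i=2: (-1)^2×C(4,2)×2^7 = 768
i=3: (-1)^3×C(4,3)×1^7 = -4
i=4: (-1)^4×C(4,4)×0^7 = 0
Total = 8400

Number of surjections = 8400


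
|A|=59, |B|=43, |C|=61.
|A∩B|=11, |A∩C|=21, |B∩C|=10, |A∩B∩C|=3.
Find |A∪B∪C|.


|A∪B∪C| = |A|+|B|+|C| - |A∩B|-|A∩C|-|B∩C| + |A∩B∩C|
= 59+43+61 - 11-21-10 + 3
= 163 - 42 + 3
= 124

|A ∪ B ∪ C| = 124


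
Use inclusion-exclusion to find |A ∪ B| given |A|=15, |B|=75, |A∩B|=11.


|A ∪ B| = |A| + |B| - |A ∩ B|
= 15 + 75 - 11
= 79

|A ∪ B| = 79


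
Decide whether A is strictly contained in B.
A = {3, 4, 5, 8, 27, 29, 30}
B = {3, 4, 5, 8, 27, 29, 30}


A ⊂ B requires: A ⊆ B AND A ≠ B.
A ⊆ B? Yes
A = B? Yes
A = B, so A is not a PROPER subset.

No, A is not a proper subset of B


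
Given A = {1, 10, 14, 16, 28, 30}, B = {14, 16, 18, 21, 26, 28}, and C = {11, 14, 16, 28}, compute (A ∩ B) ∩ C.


A ∩ B = {14, 16, 28}
(A ∩ B) ∩ C = {14, 16, 28}

A ∩ B ∩ C = {14, 16, 28}


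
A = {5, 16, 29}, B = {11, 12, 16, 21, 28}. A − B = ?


A \ B = elements in A but not in B
A = {5, 16, 29}
B = {11, 12, 16, 21, 28}
Remove from A any elements in B
A \ B = {5, 29}

A \ B = {5, 29}


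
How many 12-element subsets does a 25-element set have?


C(n,k) = n! / (k!(n-k)!)
C(25,12) = 25! / (12!13!)
= 5200300

C(25,12) = 5200300


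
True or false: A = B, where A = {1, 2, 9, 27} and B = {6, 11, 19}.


Two sets are equal iff they have exactly the same elements.
A = {1, 2, 9, 27}
B = {6, 11, 19}
Differences: {1, 2, 6, 9, 11, 19, 27}
A ≠ B

No, A ≠ B


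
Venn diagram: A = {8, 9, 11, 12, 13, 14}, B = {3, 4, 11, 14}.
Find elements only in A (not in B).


A = {8, 9, 11, 12, 13, 14}
B = {3, 4, 11, 14}
Region: only in A (not in B)
Elements: {8, 9, 12, 13}

Elements only in A (not in B): {8, 9, 12, 13}


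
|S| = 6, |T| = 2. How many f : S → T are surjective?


n = |S| = 6, k = |T| = 2. Surjections via inclusion-exclusion:
S(n,k) = Σ(-1)^i × C(k,i) × (k-i)^n, i=0 to k
i=0: (-1)^0×C(2,0)×2^6 = 64
i=1: (-1)^1×C(2,1)×1^6 = -2
i=2: (-1)^2×C(2,2)×0^6 = 0
Total = 62

Number of surjections = 62


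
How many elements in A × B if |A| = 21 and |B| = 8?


|A × B| = |A| × |B|
= 21 × 8
= 168

|A × B| = 168


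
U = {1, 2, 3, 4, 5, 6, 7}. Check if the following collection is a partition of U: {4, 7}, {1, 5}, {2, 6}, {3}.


A partition requires: (1) non-empty parts, (2) pairwise disjoint, (3) union = U
Parts: {4, 7}, {1, 5}, {2, 6}, {3}
Union of parts: {1, 2, 3, 4, 5, 6, 7}
U = {1, 2, 3, 4, 5, 6, 7}
All non-empty? True
Pairwise disjoint? True
Covers U? True

Yes, valid partition


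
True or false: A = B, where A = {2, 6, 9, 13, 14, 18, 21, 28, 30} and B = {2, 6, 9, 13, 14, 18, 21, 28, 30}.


Two sets are equal iff they have exactly the same elements.
A = {2, 6, 9, 13, 14, 18, 21, 28, 30}
B = {2, 6, 9, 13, 14, 18, 21, 28, 30}
Same elements → A = B

Yes, A = B


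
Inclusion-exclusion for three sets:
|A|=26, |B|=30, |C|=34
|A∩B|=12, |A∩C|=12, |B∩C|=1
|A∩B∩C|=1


|A∪B∪C| = |A|+|B|+|C| - |A∩B|-|A∩C|-|B∩C| + |A∩B∩C|
= 26+30+34 - 12-12-1 + 1
= 90 - 25 + 1
= 66

|A ∪ B ∪ C| = 66


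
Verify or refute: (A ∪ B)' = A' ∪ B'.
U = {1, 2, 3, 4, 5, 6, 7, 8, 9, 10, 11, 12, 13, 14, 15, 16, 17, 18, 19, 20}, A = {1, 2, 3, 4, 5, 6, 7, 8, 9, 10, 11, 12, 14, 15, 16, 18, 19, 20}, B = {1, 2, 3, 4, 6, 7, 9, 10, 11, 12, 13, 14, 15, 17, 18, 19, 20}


LHS: A ∪ B = {1, 2, 3, 4, 5, 6, 7, 8, 9, 10, 11, 12, 13, 14, 15, 16, 17, 18, 19, 20}
(A ∪ B)' = U \ (A ∪ B) = ∅
A' = {13, 17}, B' = {5, 8, 16}
Claimed RHS: A' ∪ B' = {5, 8, 13, 16, 17}
Identity is INVALID: LHS = ∅ but the RHS claimed here equals {5, 8, 13, 16, 17}. The correct form is (A ∪ B)' = A' ∩ B'.

Identity is invalid: (A ∪ B)' = ∅ but A' ∪ B' = {5, 8, 13, 16, 17}. The correct De Morgan law is (A ∪ B)' = A' ∩ B'.


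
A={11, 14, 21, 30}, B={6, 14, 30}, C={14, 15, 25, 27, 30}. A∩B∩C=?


A ∩ B = {14, 30}
(A ∩ B) ∩ C = {14, 30}

A ∩ B ∩ C = {14, 30}


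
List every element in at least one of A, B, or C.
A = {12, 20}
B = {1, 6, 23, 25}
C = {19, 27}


A ∪ B = {1, 6, 12, 20, 23, 25}
(A ∪ B) ∪ C = {1, 6, 12, 19, 20, 23, 25, 27}

A ∪ B ∪ C = {1, 6, 12, 19, 20, 23, 25, 27}


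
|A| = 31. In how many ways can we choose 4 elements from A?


C(n,k) = n! / (k!(n-k)!)
C(31,4) = 31! / (4!27!)
= 31465

C(31,4) = 31465


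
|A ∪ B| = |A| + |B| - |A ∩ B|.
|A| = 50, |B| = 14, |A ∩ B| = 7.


|A ∪ B| = |A| + |B| - |A ∩ B|
= 50 + 14 - 7
= 57

|A ∪ B| = 57


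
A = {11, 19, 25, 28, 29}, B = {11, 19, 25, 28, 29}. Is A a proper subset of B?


A ⊂ B requires: A ⊆ B AND A ≠ B.
A ⊆ B? Yes
A = B? Yes
A = B, so A is not a PROPER subset.

No, A is not a proper subset of B


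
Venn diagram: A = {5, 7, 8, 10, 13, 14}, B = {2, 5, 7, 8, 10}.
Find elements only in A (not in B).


A = {5, 7, 8, 10, 13, 14}
B = {2, 5, 7, 8, 10}
Region: only in A (not in B)
Elements: {13, 14}

Elements only in A (not in B): {13, 14}


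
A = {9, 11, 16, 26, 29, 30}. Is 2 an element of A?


A = {9, 11, 16, 26, 29, 30}
Checking if 2 is in A
2 is not in A → False

2 ∉ A


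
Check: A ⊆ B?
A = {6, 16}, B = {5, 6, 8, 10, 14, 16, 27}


A ⊆ B means every element of A is in B.
All elements of A are in B.
So A ⊆ B.

Yes, A ⊆ B


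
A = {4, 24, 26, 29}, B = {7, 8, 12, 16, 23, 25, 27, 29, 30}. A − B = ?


A \ B = elements in A but not in B
A = {4, 24, 26, 29}
B = {7, 8, 12, 16, 23, 25, 27, 29, 30}
Remove from A any elements in B
A \ B = {4, 24, 26}

A \ B = {4, 24, 26}


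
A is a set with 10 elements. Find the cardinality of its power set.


Number of subsets = 2^n
= 2^10
= 1024

|P(A)| = 1024


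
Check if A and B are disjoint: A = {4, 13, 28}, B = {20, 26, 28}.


Disjoint means A ∩ B = ∅.
A ∩ B = {28}
A ∩ B ≠ ∅, so A and B are NOT disjoint.

No, A and B are not disjoint (A ∩ B = {28})


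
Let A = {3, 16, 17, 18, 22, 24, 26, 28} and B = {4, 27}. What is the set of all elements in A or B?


A ∪ B = all elements in A or B (or both)
A = {3, 16, 17, 18, 22, 24, 26, 28}
B = {4, 27}
A ∪ B = {3, 4, 16, 17, 18, 22, 24, 26, 27, 28}

A ∪ B = {3, 4, 16, 17, 18, 22, 24, 26, 27, 28}


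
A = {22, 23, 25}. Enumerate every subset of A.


|A| = 3, so |P(A)| = 2^3 = 8
Enumerate subsets by cardinality (0 to 3):
∅, {22}, {23}, {25}, {22, 23}, {22, 25}, {23, 25}, {22, 23, 25}

P(A) has 8 subsets: ∅, {22}, {23}, {25}, {22, 23}, {22, 25}, {23, 25}, {22, 23, 25}


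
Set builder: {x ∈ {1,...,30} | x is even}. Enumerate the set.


Checking each candidate:
Condition: even numbers in {1,...,30}
Result = {2, 4, 6, 8, 10, 12, 14, 16, 18, 20, 22, 24, 26, 28, 30}

{2, 4, 6, 8, 10, 12, 14, 16, 18, 20, 22, 24, 26, 28, 30}


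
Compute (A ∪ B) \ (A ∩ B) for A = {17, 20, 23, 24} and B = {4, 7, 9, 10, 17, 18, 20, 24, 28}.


A △ B = (A \ B) ∪ (B \ A) = elements in exactly one of A or B
A \ B = {23}
B \ A = {4, 7, 9, 10, 18, 28}
A △ B = {4, 7, 9, 10, 18, 23, 28}

A △ B = {4, 7, 9, 10, 18, 23, 28}


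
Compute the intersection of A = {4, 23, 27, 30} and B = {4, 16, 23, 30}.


A ∩ B = elements in both A and B
A = {4, 23, 27, 30}
B = {4, 16, 23, 30}
A ∩ B = {4, 23, 30}

A ∩ B = {4, 23, 30}


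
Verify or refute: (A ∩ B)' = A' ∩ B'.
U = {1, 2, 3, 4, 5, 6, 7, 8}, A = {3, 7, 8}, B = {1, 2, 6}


LHS: A ∩ B = ∅
(A ∩ B)' = U \ (A ∩ B) = {1, 2, 3, 4, 5, 6, 7, 8}
A' = {1, 2, 4, 5, 6}, B' = {3, 4, 5, 7, 8}
Claimed RHS: A' ∩ B' = {4, 5}
Identity is INVALID: LHS = {1, 2, 3, 4, 5, 6, 7, 8} but the RHS claimed here equals {4, 5}. The correct form is (A ∩ B)' = A' ∪ B'.

Identity is invalid: (A ∩ B)' = {1, 2, 3, 4, 5, 6, 7, 8} but A' ∩ B' = {4, 5}. The correct De Morgan law is (A ∩ B)' = A' ∪ B'.


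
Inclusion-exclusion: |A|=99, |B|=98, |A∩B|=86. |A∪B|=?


|A ∪ B| = |A| + |B| - |A ∩ B|
= 99 + 98 - 86
= 111

|A ∪ B| = 111


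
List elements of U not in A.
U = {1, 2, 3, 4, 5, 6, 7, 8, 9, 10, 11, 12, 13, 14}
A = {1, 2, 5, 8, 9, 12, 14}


Aᶜ = U \ A = elements in U but not in A
U = {1, 2, 3, 4, 5, 6, 7, 8, 9, 10, 11, 12, 13, 14}
A = {1, 2, 5, 8, 9, 12, 14}
Aᶜ = {3, 4, 6, 7, 10, 11, 13}

Aᶜ = {3, 4, 6, 7, 10, 11, 13}


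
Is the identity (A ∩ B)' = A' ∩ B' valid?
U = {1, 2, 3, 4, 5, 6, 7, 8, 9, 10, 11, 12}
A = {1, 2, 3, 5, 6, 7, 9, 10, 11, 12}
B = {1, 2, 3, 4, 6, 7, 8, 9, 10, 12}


LHS: A ∩ B = {1, 2, 3, 6, 7, 9, 10, 12}
(A ∩ B)' = U \ (A ∩ B) = {4, 5, 8, 11}
A' = {4, 8}, B' = {5, 11}
Claimed RHS: A' ∩ B' = ∅
Identity is INVALID: LHS = {4, 5, 8, 11} but the RHS claimed here equals ∅. The correct form is (A ∩ B)' = A' ∪ B'.

Identity is invalid: (A ∩ B)' = {4, 5, 8, 11} but A' ∩ B' = ∅. The correct De Morgan law is (A ∩ B)' = A' ∪ B'.


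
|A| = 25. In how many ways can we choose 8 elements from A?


C(n,k) = n! / (k!(n-k)!)
C(25,8) = 25! / (8!17!)
= 1081575

C(25,8) = 1081575


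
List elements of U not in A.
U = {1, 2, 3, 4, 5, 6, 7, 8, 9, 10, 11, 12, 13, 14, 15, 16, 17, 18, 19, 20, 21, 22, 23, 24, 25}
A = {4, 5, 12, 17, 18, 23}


Aᶜ = U \ A = elements in U but not in A
U = {1, 2, 3, 4, 5, 6, 7, 8, 9, 10, 11, 12, 13, 14, 15, 16, 17, 18, 19, 20, 21, 22, 23, 24, 25}
A = {4, 5, 12, 17, 18, 23}
Aᶜ = {1, 2, 3, 6, 7, 8, 9, 10, 11, 13, 14, 15, 16, 19, 20, 21, 22, 24, 25}

Aᶜ = {1, 2, 3, 6, 7, 8, 9, 10, 11, 13, 14, 15, 16, 19, 20, 21, 22, 24, 25}


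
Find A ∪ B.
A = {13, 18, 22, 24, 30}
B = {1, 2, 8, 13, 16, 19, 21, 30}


A ∪ B = all elements in A or B (or both)
A = {13, 18, 22, 24, 30}
B = {1, 2, 8, 13, 16, 19, 21, 30}
A ∪ B = {1, 2, 8, 13, 16, 18, 19, 21, 22, 24, 30}

A ∪ B = {1, 2, 8, 13, 16, 18, 19, 21, 22, 24, 30}


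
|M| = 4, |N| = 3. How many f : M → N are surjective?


n = |M| = 4, k = |N| = 3. Surjections via inclusion-exclusion:
S(n,k) = Σ(-1)^i × C(k,i) × (k-i)^n, i=0 to k
i=0: (-1)^0×C(3,0)×3^4 = 81
i=1: (-1)^1×C(3,1)×2^4 = -48
i=2: (-1)^2×C(3,2)×1^4 = 3
i=3: (-1)^3×C(3,3)×0^4 = 0
Total = 36

Number of surjections = 36


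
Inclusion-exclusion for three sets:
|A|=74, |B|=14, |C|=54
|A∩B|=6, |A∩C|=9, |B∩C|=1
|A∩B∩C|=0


|A∪B∪C| = |A|+|B|+|C| - |A∩B|-|A∩C|-|B∩C| + |A∩B∩C|
= 74+14+54 - 6-9-1 + 0
= 142 - 16 + 0
= 126

|A ∪ B ∪ C| = 126


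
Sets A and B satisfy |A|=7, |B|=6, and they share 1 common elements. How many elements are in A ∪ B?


|A ∪ B| = |A| + |B| - |A ∩ B|
= 7 + 6 - 1
= 12

|A ∪ B| = 12


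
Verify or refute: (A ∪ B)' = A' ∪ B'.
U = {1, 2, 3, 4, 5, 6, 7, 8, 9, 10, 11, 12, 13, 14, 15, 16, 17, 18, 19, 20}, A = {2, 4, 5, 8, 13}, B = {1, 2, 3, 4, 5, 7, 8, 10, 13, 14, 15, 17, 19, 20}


LHS: A ∪ B = {1, 2, 3, 4, 5, 7, 8, 10, 13, 14, 15, 17, 19, 20}
(A ∪ B)' = U \ (A ∪ B) = {6, 9, 11, 12, 16, 18}
A' = {1, 3, 6, 7, 9, 10, 11, 12, 14, 15, 16, 17, 18, 19, 20}, B' = {6, 9, 11, 12, 16, 18}
Claimed RHS: A' ∪ B' = {1, 3, 6, 7, 9, 10, 11, 12, 14, 15, 16, 17, 18, 19, 20}
Identity is INVALID: LHS = {6, 9, 11, 12, 16, 18} but the RHS claimed here equals {1, 3, 6, 7, 9, 10, 11, 12, 14, 15, 16, 17, 18, 19, 20}. The correct form is (A ∪ B)' = A' ∩ B'.

Identity is invalid: (A ∪ B)' = {6, 9, 11, 12, 16, 18} but A' ∪ B' = {1, 3, 6, 7, 9, 10, 11, 12, 14, 15, 16, 17, 18, 19, 20}. The correct De Morgan law is (A ∪ B)' = A' ∩ B'.


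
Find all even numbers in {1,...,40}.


Checking each candidate:
Condition: even numbers in {1,...,40}
Result = {2, 4, 6, 8, 10, 12, 14, 16, 18, 20, 22, 24, 26, 28, 30, 32, 34, 36, 38, 40}

{2, 4, 6, 8, 10, 12, 14, 16, 18, 20, 22, 24, 26, 28, 30, 32, 34, 36, 38, 40}


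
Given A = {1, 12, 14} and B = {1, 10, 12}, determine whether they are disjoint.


Disjoint means A ∩ B = ∅.
A ∩ B = {1, 12}
A ∩ B ≠ ∅, so A and B are NOT disjoint.

No, A and B are not disjoint (A ∩ B = {1, 12})


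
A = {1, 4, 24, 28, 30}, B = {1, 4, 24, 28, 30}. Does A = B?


Two sets are equal iff they have exactly the same elements.
A = {1, 4, 24, 28, 30}
B = {1, 4, 24, 28, 30}
Same elements → A = B

Yes, A = B


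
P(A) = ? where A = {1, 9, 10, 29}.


|A| = 4, so |P(A)| = 2^4 = 16
Enumerate subsets by cardinality (0 to 4):
∅, {1}, {9}, {10}, {29}, {1, 9}, {1, 10}, {1, 29}, {9, 10}, {9, 29}, {10, 29}, {1, 9, 10}, {1, 9, 29}, {1, 10, 29}, {9, 10, 29}, {1, 9, 10, 29}

P(A) has 16 subsets: ∅, {1}, {9}, {10}, {29}, {1, 9}, {1, 10}, {1, 29}, {9, 10}, {9, 29}, {10, 29}, {1, 9, 10}, {1, 9, 29}, {1, 10, 29}, {9, 10, 29}, {1, 9, 10, 29}


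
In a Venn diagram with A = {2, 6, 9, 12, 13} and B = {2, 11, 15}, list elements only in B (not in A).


A = {2, 6, 9, 12, 13}
B = {2, 11, 15}
Region: only in B (not in A)
Elements: {11, 15}

Elements only in B (not in A): {11, 15}


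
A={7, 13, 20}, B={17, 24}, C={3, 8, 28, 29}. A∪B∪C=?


A ∪ B = {7, 13, 17, 20, 24}
(A ∪ B) ∪ C = {3, 7, 8, 13, 17, 20, 24, 28, 29}

A ∪ B ∪ C = {3, 7, 8, 13, 17, 20, 24, 28, 29}


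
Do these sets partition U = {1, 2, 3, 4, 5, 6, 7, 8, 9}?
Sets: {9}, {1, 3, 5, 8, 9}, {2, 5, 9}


A partition requires: (1) non-empty parts, (2) pairwise disjoint, (3) union = U
Parts: {9}, {1, 3, 5, 8, 9}, {2, 5, 9}
Union of parts: {1, 2, 3, 5, 8, 9}
U = {1, 2, 3, 4, 5, 6, 7, 8, 9}
All non-empty? True
Pairwise disjoint? False
Covers U? False

No, not a valid partition


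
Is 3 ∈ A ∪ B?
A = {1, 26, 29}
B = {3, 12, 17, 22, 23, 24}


A = {1, 26, 29}, B = {3, 12, 17, 22, 23, 24}
A ∪ B = all elements in A or B
A ∪ B = {1, 3, 12, 17, 22, 23, 24, 26, 29}
Checking if 3 ∈ A ∪ B
3 is in A ∪ B → True

3 ∈ A ∪ B


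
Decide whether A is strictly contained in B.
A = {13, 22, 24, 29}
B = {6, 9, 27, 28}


A ⊂ B requires: A ⊆ B AND A ≠ B.
A ⊆ B? No
A ⊄ B, so A is not a proper subset.

No, A is not a proper subset of B


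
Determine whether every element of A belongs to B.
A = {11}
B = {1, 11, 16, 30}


A ⊆ B means every element of A is in B.
All elements of A are in B.
So A ⊆ B.

Yes, A ⊆ B


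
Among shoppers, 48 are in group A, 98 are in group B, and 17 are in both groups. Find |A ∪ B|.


|A ∪ B| = |A| + |B| - |A ∩ B|
= 48 + 98 - 17
= 129

|A ∪ B| = 129


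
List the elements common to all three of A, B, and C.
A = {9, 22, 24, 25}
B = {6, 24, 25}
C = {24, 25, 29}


A ∩ B = {24, 25}
(A ∩ B) ∩ C = {24, 25}

A ∩ B ∩ C = {24, 25}


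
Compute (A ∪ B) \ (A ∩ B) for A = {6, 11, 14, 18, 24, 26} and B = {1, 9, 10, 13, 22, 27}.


A △ B = (A \ B) ∪ (B \ A) = elements in exactly one of A or B
A \ B = {6, 11, 14, 18, 24, 26}
B \ A = {1, 9, 10, 13, 22, 27}
A △ B = {1, 6, 9, 10, 11, 13, 14, 18, 22, 24, 26, 27}

A △ B = {1, 6, 9, 10, 11, 13, 14, 18, 22, 24, 26, 27}


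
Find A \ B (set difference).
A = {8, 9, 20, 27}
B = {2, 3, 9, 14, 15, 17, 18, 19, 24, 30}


A \ B = elements in A but not in B
A = {8, 9, 20, 27}
B = {2, 3, 9, 14, 15, 17, 18, 19, 24, 30}
Remove from A any elements in B
A \ B = {8, 20, 27}

A \ B = {8, 20, 27}


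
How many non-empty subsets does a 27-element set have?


Total subsets = 2^n = 2^27 = 134217728
Non-empty subsets exclude the empty set: 2^n - 1
= 134217728 - 1
= 134217727

Number of non-empty subsets = 134217727


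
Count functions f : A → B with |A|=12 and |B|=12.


Each of |A| = 12 inputs maps to any of |B| = 12 outputs.
# functions = |B|^|A| = 12^12
= 8916100448256

Number of functions = 8916100448256


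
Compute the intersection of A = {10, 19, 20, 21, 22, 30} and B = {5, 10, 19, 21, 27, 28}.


A ∩ B = elements in both A and B
A = {10, 19, 20, 21, 22, 30}
B = {5, 10, 19, 21, 27, 28}
A ∩ B = {10, 19, 21}

A ∩ B = {10, 19, 21}


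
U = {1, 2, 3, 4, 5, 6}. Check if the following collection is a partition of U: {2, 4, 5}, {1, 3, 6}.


A partition requires: (1) non-empty parts, (2) pairwise disjoint, (3) union = U
Parts: {2, 4, 5}, {1, 3, 6}
Union of parts: {1, 2, 3, 4, 5, 6}
U = {1, 2, 3, 4, 5, 6}
All non-empty? True
Pairwise disjoint? True
Covers U? True

Yes, valid partition


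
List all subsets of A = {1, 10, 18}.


|A| = 3, so |P(A)| = 2^3 = 8
Enumerate subsets by cardinality (0 to 3):
∅, {1}, {10}, {18}, {1, 10}, {1, 18}, {10, 18}, {1, 10, 18}

P(A) has 8 subsets: ∅, {1}, {10}, {18}, {1, 10}, {1, 18}, {10, 18}, {1, 10, 18}
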